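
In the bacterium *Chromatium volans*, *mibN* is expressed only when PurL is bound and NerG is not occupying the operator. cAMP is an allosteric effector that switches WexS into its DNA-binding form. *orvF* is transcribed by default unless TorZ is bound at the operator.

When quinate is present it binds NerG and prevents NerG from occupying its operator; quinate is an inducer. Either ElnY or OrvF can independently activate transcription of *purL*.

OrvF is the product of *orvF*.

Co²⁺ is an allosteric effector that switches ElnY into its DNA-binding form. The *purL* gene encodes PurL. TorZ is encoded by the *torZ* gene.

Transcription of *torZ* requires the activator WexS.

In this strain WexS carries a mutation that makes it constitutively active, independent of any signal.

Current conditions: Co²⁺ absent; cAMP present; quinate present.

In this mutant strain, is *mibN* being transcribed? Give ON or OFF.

Quinate is present, so NerG is inactive.
Co²⁺ is absent, so ElnY is inactive.
WexS is constitutively active in this strain.
No repressor is bound and WexS is active, so *torZ* is transcribed.
So TorZ is produced and active.
With repressor TorZ bound, *orvF* is not transcribed.
So OrvF is not produced.
No activator is available at the *purL* promoter, so *purL* is not transcribed.
So PurL is not produced.
Required activator PurL is absent, so *mibN* is not transcribed.

OFF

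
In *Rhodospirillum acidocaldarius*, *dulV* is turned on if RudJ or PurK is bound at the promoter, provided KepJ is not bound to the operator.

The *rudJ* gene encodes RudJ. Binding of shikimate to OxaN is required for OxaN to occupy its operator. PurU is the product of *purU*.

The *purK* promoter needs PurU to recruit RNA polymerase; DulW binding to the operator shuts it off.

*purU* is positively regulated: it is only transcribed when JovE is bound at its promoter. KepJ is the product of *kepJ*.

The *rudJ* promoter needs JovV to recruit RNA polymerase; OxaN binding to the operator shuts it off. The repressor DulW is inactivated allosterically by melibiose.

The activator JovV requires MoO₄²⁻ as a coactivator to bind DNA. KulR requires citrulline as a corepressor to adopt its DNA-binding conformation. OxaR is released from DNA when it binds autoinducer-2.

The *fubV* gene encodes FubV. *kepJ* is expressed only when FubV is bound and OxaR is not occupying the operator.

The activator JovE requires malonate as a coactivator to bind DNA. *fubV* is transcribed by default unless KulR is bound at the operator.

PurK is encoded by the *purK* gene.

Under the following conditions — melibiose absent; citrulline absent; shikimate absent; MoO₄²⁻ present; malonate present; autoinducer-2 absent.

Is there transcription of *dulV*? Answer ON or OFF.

Citrulline is absent, so KulR is inactive.
With no repressor bound, *fubV* is transcribed.
So FubV is produced and active.
Autoinducer-2 is absent, so OxaR is active.
With repressor OxaR bound, *kepJ* is not transcribed.
So KepJ is not produced.
MoO₄²⁻ is present, so JovV is active.
Shikimate is absent, so OxaN is inactive.
No repressor is bound and JovV is active, so *rudJ* is transcribed.
So RudJ is produced and active.
Melibiose is absent, so DulW is active.
Malonate is present, so JovE is active.
No repressor is bound and JovE is active, so *purU* is transcribed.
So PurU is produced and active.
With repressor DulW bound, *purK* is not transcribed.
So PurK is not produced.
Activator RudJ is present, so *dulV* is transcribed.

ON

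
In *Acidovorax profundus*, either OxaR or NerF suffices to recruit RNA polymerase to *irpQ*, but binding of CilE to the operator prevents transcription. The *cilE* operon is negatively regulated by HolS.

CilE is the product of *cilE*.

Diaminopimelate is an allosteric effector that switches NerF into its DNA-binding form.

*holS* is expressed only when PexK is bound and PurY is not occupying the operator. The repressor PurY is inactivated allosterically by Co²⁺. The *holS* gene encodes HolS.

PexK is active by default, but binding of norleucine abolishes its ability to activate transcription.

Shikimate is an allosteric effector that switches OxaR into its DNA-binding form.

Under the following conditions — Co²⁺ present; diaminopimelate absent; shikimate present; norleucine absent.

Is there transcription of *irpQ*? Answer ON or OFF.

Shikimate is present, so OxaR is active.
Norleucine is absent, so PexK is active.
Co²⁺ is present, so PurY is inactive.
No repressor is bound and PexK is active, so *holS* is transcribed.
So HolS is produced and active.
With repressor HolS bound, *cilE* is not transcribed.
So CilE is not produced.
Diaminopimelate is absent, so NerF is inactive.
Activator OxaR is present, so *irpQ* is transcribed.

ON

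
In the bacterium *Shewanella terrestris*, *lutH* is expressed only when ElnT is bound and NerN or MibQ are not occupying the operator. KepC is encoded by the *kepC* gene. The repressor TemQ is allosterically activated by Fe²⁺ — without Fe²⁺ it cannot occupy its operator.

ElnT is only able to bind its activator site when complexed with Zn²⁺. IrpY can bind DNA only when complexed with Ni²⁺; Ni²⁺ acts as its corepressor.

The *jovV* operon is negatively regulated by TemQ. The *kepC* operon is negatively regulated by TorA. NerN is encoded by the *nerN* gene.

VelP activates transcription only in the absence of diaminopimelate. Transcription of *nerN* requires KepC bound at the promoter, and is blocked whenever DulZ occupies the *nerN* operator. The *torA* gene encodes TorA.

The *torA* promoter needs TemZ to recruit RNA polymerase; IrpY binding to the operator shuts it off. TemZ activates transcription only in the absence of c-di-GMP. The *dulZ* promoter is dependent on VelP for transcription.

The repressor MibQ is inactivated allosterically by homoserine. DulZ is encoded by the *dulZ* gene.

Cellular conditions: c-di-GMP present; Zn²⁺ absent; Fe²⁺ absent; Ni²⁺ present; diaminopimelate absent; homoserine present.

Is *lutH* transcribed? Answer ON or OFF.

OFF

Ni²⁺ is present, so IrpY is active.
c-di-GMP is present, so TemZ is inactive.
With repressor IrpY bound, *torA* is not transcribed.
So TorA is not produced.
With no repressor bound, *kepC* is transcribed.
So KepC is produced and active.
Diaminopimelate is absent, so VelP is active.
No repressor is bound and VelP is active, so *dulZ* is transcribed.
So DulZ is produced and active.
With repressor DulZ bound, *nerN* is not transcribed.
So NerN is not produced.
Homoserine is present, so MibQ is inactive.
Zn²⁺ is absent, so ElnT is inactive.
Required activator ElnT is absent, so *lutH* is not transcribed.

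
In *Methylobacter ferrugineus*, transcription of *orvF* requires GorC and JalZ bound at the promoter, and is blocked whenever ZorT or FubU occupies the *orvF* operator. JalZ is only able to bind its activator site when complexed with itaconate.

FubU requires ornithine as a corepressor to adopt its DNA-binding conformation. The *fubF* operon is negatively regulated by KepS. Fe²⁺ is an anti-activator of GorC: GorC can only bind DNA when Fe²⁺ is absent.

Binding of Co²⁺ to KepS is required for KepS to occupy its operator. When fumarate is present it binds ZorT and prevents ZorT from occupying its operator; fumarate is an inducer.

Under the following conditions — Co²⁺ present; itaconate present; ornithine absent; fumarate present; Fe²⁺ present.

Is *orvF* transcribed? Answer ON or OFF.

OFF

Fe²⁺ is present, so GorC is inactive.
Itaconate is present, so JalZ is active.
Fumarate is present, so ZorT is inactive.
Ornithine is absent, so FubU is inactive.
Required activator GorC is absent, so *orvF* is not transcribed.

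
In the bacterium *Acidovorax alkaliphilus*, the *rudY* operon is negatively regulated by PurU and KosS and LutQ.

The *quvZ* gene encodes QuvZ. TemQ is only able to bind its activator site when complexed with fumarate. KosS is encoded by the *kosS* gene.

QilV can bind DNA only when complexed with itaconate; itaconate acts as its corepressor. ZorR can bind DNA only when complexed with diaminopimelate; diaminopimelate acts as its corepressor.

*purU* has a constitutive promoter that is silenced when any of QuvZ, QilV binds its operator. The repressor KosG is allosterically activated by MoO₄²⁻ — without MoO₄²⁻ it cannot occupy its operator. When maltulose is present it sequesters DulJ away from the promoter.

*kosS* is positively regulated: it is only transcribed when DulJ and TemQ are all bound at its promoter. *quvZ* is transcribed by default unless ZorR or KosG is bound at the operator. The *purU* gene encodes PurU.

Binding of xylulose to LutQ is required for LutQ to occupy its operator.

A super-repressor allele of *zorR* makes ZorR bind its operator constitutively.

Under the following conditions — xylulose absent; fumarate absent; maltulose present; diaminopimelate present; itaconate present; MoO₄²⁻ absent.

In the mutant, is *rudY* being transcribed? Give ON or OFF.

ON

ZorR is constitutively active in this strain.
MoO₄²⁻ is absent, so KosG is inactive.
With repressor ZorR bound, *quvZ* is not transcribed.
So QuvZ is not produced.
Itaconate is present, so QilV is active.
With repressor QilV bound, *purU* is not transcribed.
So PurU is not produced.
Maltulose is present, so DulJ is inactive.
Fumarate is absent, so TemQ is inactive.
Required activator DulJ is absent, so *kosS* is not transcribed.
So KosS is not produced.
Xylulose is absent, so LutQ is inactive.
With no repressor bound, *rudY* is transcribed.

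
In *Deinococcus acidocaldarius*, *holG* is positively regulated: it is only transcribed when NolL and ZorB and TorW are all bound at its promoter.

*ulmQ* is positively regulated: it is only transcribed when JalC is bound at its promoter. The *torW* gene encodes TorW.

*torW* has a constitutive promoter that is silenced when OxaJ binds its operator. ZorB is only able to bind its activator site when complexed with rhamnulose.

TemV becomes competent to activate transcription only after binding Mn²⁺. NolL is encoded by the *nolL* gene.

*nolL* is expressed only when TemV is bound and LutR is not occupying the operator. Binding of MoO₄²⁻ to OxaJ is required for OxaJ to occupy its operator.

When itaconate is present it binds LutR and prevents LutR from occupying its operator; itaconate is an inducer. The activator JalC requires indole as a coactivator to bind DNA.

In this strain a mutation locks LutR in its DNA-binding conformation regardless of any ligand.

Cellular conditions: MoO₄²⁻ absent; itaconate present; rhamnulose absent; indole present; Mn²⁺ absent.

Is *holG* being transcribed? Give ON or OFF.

OFF

LutR is constitutively active in this strain.
Mn²⁺ is absent, so TemV is inactive.
With repressor LutR bound, *nolL* is not transcribed.
So NolL is not produced.
Rhamnulose is absent, so ZorB is inactive.
MoO₄²⁻ is absent, so OxaJ is inactive.
With no repressor bound, *torW* is transcribed.
So TorW is produced and active.
Required activator NolL is absent, so *holG* is not transcribed.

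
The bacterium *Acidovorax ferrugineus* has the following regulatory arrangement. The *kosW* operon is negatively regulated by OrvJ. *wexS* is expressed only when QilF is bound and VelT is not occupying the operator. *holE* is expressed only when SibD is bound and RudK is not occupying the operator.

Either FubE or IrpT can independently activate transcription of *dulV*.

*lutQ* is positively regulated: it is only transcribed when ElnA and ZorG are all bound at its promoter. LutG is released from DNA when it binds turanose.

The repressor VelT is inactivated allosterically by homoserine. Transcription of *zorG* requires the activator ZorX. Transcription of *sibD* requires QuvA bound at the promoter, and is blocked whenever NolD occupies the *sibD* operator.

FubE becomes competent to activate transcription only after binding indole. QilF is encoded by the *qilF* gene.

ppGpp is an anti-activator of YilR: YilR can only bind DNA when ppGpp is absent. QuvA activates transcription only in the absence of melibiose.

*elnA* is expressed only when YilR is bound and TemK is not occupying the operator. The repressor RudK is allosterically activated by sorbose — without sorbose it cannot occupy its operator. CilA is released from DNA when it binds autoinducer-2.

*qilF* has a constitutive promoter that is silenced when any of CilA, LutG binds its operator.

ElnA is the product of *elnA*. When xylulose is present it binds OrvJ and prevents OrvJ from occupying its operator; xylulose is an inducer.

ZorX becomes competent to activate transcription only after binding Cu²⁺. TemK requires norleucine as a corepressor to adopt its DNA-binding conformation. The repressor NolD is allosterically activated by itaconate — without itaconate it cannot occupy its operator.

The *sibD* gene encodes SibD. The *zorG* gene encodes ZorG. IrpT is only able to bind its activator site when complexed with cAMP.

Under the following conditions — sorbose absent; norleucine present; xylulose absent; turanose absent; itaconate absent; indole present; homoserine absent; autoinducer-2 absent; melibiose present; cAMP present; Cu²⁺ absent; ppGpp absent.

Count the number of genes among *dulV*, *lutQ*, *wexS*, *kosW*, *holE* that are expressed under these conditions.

1

Indole is present, so FubE is active.
cAMP is present, so IrpT is active.
Activator FubE is present, so *dulV* is transcribed.
→ *dulV* is ON.
ppGpp is absent, so YilR is active.
Norleucine is present, so TemK is active.
With repressor TemK bound, *elnA* is not transcribed.
So ElnA is not produced.
Cu²⁺ is absent, so ZorX is inactive.
Required activator ZorX is absent, so *zorG* is not transcribed.
So ZorG is not produced.
Required activator ElnA is absent, so *lutQ* is not transcribed.
→ *lutQ* is OFF.
Autoinducer-2 is absent, so CilA is active.
Turanose is absent, so LutG is active.
With repressor CilA bound, *qilF* is not transcribed.
So QilF is not produced.
Homoserine is absent, so VelT is active.
With repressor VelT bound, *wexS* is not transcribed.
→ *wexS* is OFF.
Xylulose is absent, so OrvJ is active.
With repressor OrvJ bound, *kosW* is not transcribed.
→ *kosW* is OFF.
Sorbose is absent, so RudK is inactive.
Melibiose is present, so QuvA is inactive.
Itaconate is absent, so NolD is inactive.
Required activator QuvA is absent, so *sibD* is not transcribed.
So SibD is not produced.
Required activator SibD is absent, so *holE* is not transcribed.
→ *holE* is OFF.
1 of the 5 genes is transcribed.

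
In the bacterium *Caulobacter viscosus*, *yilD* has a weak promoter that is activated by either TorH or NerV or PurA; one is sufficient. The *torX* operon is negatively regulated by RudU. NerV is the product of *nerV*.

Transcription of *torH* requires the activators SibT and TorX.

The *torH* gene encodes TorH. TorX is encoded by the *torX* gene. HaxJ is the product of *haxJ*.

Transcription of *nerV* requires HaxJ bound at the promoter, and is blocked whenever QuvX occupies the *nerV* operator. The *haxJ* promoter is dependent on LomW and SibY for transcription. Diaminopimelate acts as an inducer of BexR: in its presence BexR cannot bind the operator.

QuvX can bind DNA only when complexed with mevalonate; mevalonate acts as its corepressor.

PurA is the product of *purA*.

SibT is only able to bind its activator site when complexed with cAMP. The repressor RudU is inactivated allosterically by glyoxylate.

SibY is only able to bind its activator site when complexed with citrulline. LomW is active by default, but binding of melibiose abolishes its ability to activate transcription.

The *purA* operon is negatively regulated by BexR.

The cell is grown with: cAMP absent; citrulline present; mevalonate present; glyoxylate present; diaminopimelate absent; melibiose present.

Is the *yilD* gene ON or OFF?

cAMP is absent, so SibT is inactive.
Glyoxylate is present, so RudU is inactive.
With no repressor bound, *torX* is transcribed.
So TorX is produced and active.
Required activator SibT is absent, so *torH* is not transcribed.
So TorH is not produced.
Mevalonate is present, so QuvX is active.
Melibiose is present, so LomW is inactive.
Citrulline is present, so SibY is active.
Required activator LomW is absent, so *haxJ* is not transcribed.
So HaxJ is not produced.
With repressor QuvX bound, *nerV* is not transcribed.
So NerV is not produced.
Diaminopimelate is absent, so BexR is active.
With repressor BexR bound, *purA* is not transcribed.
So PurA is not produced.
No activator is available at the *yilD* promoter, so *yilD* is not transcribed.

OFF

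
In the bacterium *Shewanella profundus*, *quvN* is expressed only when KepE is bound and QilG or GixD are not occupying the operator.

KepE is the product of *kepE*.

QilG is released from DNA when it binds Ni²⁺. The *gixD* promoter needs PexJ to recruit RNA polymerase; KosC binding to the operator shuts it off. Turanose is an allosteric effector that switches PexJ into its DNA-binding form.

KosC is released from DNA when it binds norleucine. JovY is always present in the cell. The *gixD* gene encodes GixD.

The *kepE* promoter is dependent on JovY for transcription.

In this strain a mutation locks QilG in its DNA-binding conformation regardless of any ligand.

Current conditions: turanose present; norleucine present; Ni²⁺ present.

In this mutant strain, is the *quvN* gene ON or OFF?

JovY is produced constitutively and is active.
No repressor is bound and JovY is active, so *kepE* is transcribed.
So KepE is produced and active.
QilG is constitutively active in this strain.
Norleucine is present, so KosC is inactive.
Turanose is present, so PexJ is active.
No repressor is bound and PexJ is active, so *gixD* is transcribed.
So GixD is produced and active.
With repressor QilG bound, *quvN* is not transcribed.

OFF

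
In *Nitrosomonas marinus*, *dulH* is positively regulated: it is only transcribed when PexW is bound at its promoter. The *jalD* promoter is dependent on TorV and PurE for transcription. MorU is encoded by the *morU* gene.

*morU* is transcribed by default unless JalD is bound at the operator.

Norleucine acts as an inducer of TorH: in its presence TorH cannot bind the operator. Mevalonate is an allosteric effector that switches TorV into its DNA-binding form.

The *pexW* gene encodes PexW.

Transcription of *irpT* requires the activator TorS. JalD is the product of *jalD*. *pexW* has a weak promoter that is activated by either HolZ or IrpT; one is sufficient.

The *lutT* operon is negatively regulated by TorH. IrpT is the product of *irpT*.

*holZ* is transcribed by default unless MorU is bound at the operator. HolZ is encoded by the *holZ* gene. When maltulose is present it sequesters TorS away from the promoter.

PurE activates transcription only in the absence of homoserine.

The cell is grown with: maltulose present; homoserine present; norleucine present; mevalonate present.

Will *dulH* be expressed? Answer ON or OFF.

Mevalonate is present, so TorV is active.
Homoserine is present, so PurE is inactive.
Required activator PurE is absent, so *jalD* is not transcribed.
So JalD is not produced.
With no repressor bound, *morU* is transcribed.
So MorU is produced and active.
With repressor MorU bound, *holZ* is not transcribed.
So HolZ is not produced.
Maltulose is present, so TorS is inactive.
Required activator TorS is absent, so *irpT* is not transcribed.
So IrpT is not produced.
No activator is available at the *pexW* promoter, so *pexW* is not transcribed.
So PexW is not produced.
Required activator PexW is absent, so *dulH* is not transcribed.

OFF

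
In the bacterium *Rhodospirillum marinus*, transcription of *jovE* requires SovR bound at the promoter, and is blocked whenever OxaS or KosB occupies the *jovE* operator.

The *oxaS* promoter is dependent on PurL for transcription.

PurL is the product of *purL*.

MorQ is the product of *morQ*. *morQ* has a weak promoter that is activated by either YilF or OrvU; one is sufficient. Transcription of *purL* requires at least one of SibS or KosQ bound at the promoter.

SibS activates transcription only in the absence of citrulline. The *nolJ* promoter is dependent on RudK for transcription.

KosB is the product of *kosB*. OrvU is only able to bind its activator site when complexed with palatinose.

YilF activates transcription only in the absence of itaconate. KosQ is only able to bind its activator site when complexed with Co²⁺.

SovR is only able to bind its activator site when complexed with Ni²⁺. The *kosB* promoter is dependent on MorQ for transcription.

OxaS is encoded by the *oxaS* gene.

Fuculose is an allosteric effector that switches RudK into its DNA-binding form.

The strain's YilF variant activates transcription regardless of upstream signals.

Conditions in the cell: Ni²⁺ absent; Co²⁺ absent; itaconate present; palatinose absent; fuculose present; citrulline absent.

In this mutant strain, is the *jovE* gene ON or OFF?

Citrulline is absent, so SibS is active.
Co²⁺ is absent, so KosQ is inactive.
Activator SibS is present, so *purL* is transcribed.
So PurL is produced and active.
No repressor is bound and PurL is active, so *oxaS* is transcribed.
So OxaS is produced and active.
Ni²⁺ is absent, so SovR is inactive.
YilF is constitutively active in this strain.
Palatinose is absent, so OrvU is inactive.
Activator YilF is present, so *morQ* is transcribed.
So MorQ is produced and active.
No repressor is bound and MorQ is active, so *kosB* is transcribed.
So KosB is produced and active.
With repressor OxaS bound, *jovE* is not transcribed.

OFF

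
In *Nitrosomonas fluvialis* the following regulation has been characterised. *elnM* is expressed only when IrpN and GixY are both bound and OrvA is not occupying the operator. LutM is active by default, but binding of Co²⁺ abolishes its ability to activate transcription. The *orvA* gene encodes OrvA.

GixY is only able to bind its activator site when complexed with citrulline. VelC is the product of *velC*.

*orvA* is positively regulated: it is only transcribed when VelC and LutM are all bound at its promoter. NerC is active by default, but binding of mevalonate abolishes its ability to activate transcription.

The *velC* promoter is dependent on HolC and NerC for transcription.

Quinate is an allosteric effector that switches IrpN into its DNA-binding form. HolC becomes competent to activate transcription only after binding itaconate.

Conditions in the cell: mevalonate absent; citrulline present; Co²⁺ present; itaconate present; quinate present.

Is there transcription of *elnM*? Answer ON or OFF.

Itaconate is present, so HolC is active.
Mevalonate is absent, so NerC is active.
No repressor is bound and HolC and NerC are active, so *velC* is transcribed.
So VelC is produced and active.
Co²⁺ is present, so LutM is inactive.
Required activator LutM is absent, so *orvA* is not transcribed.
So OrvA is not produced.
Quinate is present, so IrpN is active.
Citrulline is present, so GixY is active.
No repressor is bound and IrpN and GixY are active, so *elnM* is transcribed.

ON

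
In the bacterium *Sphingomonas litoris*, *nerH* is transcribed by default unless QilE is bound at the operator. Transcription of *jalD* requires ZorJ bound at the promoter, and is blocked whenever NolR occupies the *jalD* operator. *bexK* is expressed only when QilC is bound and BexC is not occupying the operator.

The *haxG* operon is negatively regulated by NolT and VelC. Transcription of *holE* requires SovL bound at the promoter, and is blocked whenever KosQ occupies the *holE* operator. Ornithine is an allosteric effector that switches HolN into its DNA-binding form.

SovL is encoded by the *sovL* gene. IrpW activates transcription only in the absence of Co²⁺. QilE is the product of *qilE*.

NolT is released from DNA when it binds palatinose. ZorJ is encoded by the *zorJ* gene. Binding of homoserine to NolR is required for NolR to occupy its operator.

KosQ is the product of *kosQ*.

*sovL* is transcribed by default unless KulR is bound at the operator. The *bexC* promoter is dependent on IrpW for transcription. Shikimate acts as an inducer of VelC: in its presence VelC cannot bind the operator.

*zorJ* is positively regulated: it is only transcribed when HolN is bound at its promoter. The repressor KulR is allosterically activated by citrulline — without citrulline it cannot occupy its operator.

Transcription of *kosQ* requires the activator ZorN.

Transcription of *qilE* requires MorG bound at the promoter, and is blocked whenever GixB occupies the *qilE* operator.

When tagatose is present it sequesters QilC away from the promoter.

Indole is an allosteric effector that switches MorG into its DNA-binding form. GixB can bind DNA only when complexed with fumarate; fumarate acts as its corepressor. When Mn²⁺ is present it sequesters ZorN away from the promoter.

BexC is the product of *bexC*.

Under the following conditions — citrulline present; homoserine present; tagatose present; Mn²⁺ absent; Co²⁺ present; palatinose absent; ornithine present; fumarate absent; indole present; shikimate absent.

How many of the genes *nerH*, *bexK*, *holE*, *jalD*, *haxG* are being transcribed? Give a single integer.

Fumarate is absent, so GixB is inactive.
Indole is present, so MorG is active.
No repressor is bound and MorG is active, so *qilE* is transcribed.
So QilE is produced and active.
With repressor QilE bound, *nerH* is not transcribed.
→ *nerH* is OFF.
Co²⁺ is present, so IrpW is inactive.
Required activator IrpW is absent, so *bexC* is not transcribed.
So BexC is not produced.
Tagatose is present, so QilC is inactive.
Required activator QilC is absent, so *bexK* is not transcribed.
→ *bexK* is OFF.
Mn²⁺ is absent, so ZorN is active.
No repressor is bound and ZorN is active, so *kosQ* is transcribed.
So KosQ is produced and active.
Citrulline is present, so KulR is active.
With repressor KulR bound, *sovL* is not transcribed.
So SovL is not produced.
With repressor KosQ bound, *holE* is not transcribed.
→ *holE* is OFF.
Homoserine is present, so NolR is active.
Ornithine is present, so HolN is active.
No repressor is bound and HolN is active, so *zorJ* is transcribed.
So ZorJ is produced and active.
With repressor NolR bound, *jalD* is not transcribed.
→ *jalD* is OFF.
Palatinose is absent, so NolT is active.
Shikimate is absent, so VelC is active.
With repressor NolT bound, *haxG* is not transcribed.
→ *haxG* is OFF.
0 of the 5 genes are transcribed.

0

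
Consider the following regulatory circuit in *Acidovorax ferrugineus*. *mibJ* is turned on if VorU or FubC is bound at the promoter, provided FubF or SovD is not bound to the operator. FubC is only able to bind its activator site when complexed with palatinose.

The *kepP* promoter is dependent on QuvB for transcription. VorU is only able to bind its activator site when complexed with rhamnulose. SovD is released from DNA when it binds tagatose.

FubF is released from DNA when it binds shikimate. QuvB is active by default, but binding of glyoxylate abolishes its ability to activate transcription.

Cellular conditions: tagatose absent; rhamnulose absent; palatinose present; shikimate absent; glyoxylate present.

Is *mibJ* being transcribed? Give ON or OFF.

Shikimate is absent, so FubF is active.
Rhamnulose is absent, so VorU is inactive.
Palatinose is present, so FubC is active.
Tagatose is absent, so SovD is active.
With repressor FubF bound, *mibJ* is not transcribed.

OFF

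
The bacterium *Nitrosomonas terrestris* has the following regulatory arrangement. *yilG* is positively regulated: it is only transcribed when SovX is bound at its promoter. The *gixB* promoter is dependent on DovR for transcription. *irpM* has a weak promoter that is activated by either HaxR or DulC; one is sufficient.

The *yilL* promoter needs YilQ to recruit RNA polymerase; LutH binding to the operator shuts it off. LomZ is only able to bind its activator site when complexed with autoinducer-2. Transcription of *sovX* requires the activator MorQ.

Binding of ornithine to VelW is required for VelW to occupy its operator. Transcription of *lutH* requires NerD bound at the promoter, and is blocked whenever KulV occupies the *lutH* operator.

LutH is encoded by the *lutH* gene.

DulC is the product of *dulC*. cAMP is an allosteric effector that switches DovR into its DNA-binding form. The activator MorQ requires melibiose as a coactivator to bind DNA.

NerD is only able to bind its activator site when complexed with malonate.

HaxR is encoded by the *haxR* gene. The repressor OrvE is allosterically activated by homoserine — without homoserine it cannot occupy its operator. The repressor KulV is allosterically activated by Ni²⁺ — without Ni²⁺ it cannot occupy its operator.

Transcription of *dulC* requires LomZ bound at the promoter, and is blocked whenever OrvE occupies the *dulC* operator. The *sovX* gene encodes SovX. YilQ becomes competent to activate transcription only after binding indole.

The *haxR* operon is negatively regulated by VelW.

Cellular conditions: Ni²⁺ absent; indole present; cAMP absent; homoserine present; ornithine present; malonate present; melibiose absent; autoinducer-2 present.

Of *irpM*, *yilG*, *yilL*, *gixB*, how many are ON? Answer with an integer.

0

Ornithine is present, so VelW is active.
With repressor VelW bound, *haxR* is not transcribed.
So HaxR is not produced.
Autoinducer-2 is present, so LomZ is active.
Homoserine is present, so OrvE is active.
With repressor OrvE bound, *dulC* is not transcribed.
So DulC is not produced.
No activator is available at the *irpM* promoter, so *irpM* is not transcribed.
→ *irpM* is OFF.
Melibiose is absent, so MorQ is inactive.
Required activator MorQ is absent, so *sovX* is not transcribed.
So SovX is not produced.
Required activator SovX is absent, so *yilG* is not transcribed.
→ *yilG* is OFF.
Malonate is present, so NerD is active.
Ni²⁺ is absent, so KulV is inactive.
No repressor is bound and NerD is active, so *lutH* is transcribed.
So LutH is produced and active.
Indole is present, so YilQ is active.
With repressor LutH bound, *yilL* is not transcribed.
→ *yilL* is OFF.
cAMP is absent, so DovR is inactive.
Required activator DovR is absent, so *gixB* is not transcribed.
→ *gixB* is OFF.
0 of the 4 genes are transcribed.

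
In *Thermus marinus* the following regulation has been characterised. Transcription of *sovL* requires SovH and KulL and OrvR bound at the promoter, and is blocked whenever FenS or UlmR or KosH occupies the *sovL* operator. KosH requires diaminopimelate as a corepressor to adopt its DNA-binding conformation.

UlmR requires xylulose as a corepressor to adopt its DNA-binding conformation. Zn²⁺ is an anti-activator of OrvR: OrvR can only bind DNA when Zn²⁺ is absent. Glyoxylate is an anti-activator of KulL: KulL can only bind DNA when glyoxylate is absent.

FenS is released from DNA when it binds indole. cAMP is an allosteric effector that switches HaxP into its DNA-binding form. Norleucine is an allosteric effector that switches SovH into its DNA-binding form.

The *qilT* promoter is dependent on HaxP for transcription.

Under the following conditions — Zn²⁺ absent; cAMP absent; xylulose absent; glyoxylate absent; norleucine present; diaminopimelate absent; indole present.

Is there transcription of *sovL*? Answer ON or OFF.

ON

Norleucine is present, so SovH is active.
Indole is present, so FenS is inactive.
Xylulose is absent, so UlmR is inactive.
Glyoxylate is absent, so KulL is active.
Diaminopimelate is absent, so KosH is inactive.
Zn²⁺ is absent, so OrvR is active.
No repressor is bound and SovH and KulL and OrvR are active, so *sovL* is transcribed.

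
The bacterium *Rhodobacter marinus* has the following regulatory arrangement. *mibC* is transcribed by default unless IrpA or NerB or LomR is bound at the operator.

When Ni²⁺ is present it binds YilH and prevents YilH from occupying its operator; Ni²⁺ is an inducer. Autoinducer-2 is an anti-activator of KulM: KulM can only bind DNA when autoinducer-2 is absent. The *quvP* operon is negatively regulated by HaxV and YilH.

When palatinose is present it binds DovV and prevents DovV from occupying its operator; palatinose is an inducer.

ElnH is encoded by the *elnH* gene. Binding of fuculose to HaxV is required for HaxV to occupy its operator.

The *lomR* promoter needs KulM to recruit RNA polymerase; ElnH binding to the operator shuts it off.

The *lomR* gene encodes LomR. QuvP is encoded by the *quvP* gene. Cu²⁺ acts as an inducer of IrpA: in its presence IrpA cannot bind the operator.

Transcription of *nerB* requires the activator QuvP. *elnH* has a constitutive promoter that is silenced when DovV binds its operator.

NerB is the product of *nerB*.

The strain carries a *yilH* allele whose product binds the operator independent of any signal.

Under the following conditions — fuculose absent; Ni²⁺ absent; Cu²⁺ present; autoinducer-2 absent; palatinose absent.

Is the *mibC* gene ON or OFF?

Cu²⁺ is present, so IrpA is inactive.
Fuculose is absent, so HaxV is inactive.
YilH is constitutively active in this strain.
With repressor YilH bound, *quvP* is not transcribed.
So QuvP is not produced.
Required activator QuvP is absent, so *nerB* is not transcribed.
So NerB is not produced.
Palatinose is absent, so DovV is active.
With repressor DovV bound, *elnH* is not transcribed.
So ElnH is not produced.
Autoinducer-2 is absent, so KulM is active.
No repressor is bound and KulM is active, so *lomR* is transcribed.
So LomR is produced and active.
With repressor LomR bound, *mibC* is not transcribed.

OFF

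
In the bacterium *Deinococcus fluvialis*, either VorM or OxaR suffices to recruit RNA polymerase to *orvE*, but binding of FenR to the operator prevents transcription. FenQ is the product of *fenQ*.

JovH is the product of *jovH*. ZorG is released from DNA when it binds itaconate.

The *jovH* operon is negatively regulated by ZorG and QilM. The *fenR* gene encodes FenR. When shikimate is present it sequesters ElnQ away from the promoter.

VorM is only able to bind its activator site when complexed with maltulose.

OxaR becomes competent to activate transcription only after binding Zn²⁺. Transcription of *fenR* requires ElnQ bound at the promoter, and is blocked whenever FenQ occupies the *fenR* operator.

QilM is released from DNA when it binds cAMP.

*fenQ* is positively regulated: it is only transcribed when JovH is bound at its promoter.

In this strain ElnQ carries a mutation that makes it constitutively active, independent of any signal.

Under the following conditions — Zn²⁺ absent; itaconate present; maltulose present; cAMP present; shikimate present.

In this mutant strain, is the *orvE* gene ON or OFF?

ON

Itaconate is present, so ZorG is inactive.
cAMP is present, so QilM is inactive.
With no repressor bound, *jovH* is transcribed.
So JovH is produced and active.
No repressor is bound and JovH is active, so *fenQ* is transcribed.
So FenQ is produced and active.
ElnQ is constitutively active in this strain.
With repressor FenQ bound, *fenR* is not transcribed.
So FenR is not produced.
Maltulose is present, so VorM is active.
Zn²⁺ is absent, so OxaR is inactive.
Activator VorM is present, so *orvE* is transcribed.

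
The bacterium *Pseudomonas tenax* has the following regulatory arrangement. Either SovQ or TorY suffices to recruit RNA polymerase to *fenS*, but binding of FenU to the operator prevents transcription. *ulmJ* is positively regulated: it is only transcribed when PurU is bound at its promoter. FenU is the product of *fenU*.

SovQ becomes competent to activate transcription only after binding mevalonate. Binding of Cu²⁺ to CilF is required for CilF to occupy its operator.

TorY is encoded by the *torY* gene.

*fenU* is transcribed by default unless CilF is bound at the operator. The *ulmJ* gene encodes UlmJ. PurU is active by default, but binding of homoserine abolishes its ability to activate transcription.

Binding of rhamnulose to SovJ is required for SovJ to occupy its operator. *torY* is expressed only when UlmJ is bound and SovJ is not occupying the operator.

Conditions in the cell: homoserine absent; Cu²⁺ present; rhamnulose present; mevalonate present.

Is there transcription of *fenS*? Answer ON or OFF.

ON

Mevalonate is present, so SovQ is active.
Rhamnulose is present, so SovJ is active.
Homoserine is absent, so PurU is active.
No repressor is bound and PurU is active, so *ulmJ* is transcribed.
So UlmJ is produced and active.
With repressor SovJ bound, *torY* is not transcribed.
So TorY is not produced.
Cu²⁺ is present, so CilF is active.
With repressor CilF bound, *fenU* is not transcribed.
So FenU is not produced.
Activator SovQ is present, so *fenS* is transcribed.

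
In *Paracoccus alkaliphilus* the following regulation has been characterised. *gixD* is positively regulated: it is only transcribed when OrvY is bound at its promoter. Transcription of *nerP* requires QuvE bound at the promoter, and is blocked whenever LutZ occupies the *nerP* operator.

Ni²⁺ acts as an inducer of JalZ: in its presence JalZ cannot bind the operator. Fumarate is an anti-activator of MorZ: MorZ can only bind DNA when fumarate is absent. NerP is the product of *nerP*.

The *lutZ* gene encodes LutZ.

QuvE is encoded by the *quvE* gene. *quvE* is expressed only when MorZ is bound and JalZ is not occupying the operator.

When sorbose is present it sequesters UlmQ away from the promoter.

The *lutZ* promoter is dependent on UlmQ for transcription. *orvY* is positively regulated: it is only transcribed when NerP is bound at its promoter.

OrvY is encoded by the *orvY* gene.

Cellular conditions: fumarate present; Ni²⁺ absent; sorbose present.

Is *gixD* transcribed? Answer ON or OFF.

OFF

Sorbose is present, so UlmQ is inactive.
Required activator UlmQ is absent, so *lutZ* is not transcribed.
So LutZ is not produced.
Ni²⁺ is absent, so JalZ is active.
Fumarate is present, so MorZ is inactive.
With repressor JalZ bound, *quvE* is not transcribed.
So QuvE is not produced.
Required activator QuvE is absent, so *nerP* is not transcribed.
So NerP is not produced.
Required activator NerP is absent, so *orvY* is not transcribed.
So OrvY is not produced.
Required activator OrvY is absent, so *gixD* is not transcribed.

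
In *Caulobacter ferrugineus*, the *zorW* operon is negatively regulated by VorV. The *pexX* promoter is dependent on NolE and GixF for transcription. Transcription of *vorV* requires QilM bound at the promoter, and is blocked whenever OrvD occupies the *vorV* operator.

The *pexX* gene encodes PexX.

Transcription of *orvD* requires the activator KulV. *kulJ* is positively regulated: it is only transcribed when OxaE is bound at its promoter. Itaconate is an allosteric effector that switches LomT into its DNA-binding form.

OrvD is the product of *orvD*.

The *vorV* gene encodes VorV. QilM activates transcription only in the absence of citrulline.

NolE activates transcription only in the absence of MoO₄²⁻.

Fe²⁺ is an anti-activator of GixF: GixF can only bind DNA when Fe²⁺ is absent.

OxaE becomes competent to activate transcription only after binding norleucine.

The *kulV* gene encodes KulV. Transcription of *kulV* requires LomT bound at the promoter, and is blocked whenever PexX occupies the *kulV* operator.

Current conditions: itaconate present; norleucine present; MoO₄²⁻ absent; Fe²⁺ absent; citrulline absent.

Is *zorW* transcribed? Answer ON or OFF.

MoO₄²⁻ is absent, so NolE is active.
Fe²⁺ is absent, so GixF is active.
No repressor is bound and NolE and GixF are active, so *pexX* is transcribed.
So PexX is produced and active.
Itaconate is present, so LomT is active.
With repressor PexX bound, *kulV* is not transcribed.
So KulV is not produced.
Required activator KulV is absent, so *orvD* is not transcribed.
So OrvD is not produced.
Citrulline is absent, so QilM is active.
No repressor is bound and QilM is active, so *vorV* is transcribed.
So VorV is produced and active.
With repressor VorV bound, *zorW* is not transcribed.

OFF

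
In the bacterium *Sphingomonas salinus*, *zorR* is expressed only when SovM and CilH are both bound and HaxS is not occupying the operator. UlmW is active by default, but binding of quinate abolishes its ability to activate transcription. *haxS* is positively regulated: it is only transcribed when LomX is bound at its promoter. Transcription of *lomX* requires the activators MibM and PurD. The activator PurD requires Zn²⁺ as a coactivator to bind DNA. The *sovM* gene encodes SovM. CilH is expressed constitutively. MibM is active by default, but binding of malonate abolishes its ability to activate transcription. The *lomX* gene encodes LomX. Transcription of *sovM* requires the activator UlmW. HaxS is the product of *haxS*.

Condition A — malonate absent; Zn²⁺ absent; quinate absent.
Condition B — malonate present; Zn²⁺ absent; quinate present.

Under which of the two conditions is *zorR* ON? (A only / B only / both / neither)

A only

Condition A:
Malonate is absent, so MibM is active.
Zn²⁺ is absent, so PurD is inactive.
Required activator PurD is absent, so *lomX* is not transcribed.
So LomX is not produced.
Required activator LomX is absent, so *haxS* is not transcribed.
So HaxS is not produced.
Quinate is absent, so UlmW is active.
No repressor is bound and UlmW is active, so *sovM* is transcribed.
So SovM is produced and active.
CilH is produced constitutively and is active.
No repressor is bound and SovM and CilH are active, so *zorR* is transcribed.
→ *zorR* is ON in A.
Condition B:
Malonate is present, so MibM is inactive.
Zn²⁺ is absent, so PurD is inactive.
Required activator MibM is absent, so *lomX* is not transcribed.
So LomX is not produced.
Required activator LomX is absent, so *haxS* is not transcribed.
So HaxS is not produced.
Quinate is present, so UlmW is inactive.
Required activator UlmW is absent, so *sovM* is not transcribed.
So SovM is not produced.
CilH is produced constitutively and is active.
Required activator SovM is absent, so *zorR* is not transcribed.
→ *zorR* is OFF in B.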